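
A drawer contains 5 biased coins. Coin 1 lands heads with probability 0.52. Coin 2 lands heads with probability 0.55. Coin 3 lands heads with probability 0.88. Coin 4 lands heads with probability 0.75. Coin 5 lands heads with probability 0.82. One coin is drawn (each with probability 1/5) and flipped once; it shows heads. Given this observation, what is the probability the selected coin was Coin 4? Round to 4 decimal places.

P(heads|C1) = 0.52; P(heads|C2) = 0.55; P(heads|C3) = 0.88; P(heads|C4) = 0.75; P(heads|C5) = 0.82.
Prior × likelihood for each source: 0.2·0.52=0.1040, 0.2·0.55=0.1100, 0.2·0.88=0.1760, 0.2·0.75=0.1500, 0.2·0.82=0.1640. Summing gives P(heads) = 0.70400.
P(Coin 4 | heads) = 0.1500 / 0.70400 = 0.2131.

Posterior probability ≈ 0.2131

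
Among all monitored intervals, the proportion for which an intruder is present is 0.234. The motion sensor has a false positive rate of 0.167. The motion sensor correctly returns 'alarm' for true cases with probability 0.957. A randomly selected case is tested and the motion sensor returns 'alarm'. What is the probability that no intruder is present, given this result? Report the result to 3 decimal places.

P(¬H | E) ≈ 0.364

Let H be the event that an intruder is present. P(H) = 0.234, so P(¬H) = 0.766. With E the 'alarm' result, P(E|H) = 0.957 and P(E|¬H) = 0.167.
P(E) = 0.957·0.234 + 0.167·0.766 = 0.22394 + 0.12792 = 0.35186.
By Bayes' theorem, P(H|E) = 0.22394 / 0.35186 = 0.636. Hence P(¬H|E) = 1 − 0.636 = 0.364.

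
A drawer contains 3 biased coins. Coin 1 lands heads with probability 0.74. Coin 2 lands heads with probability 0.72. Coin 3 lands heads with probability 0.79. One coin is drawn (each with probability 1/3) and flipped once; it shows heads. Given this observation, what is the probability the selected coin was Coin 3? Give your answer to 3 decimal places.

Tabulate prior·likelihood by source: [1] prior 0.333333, lik 0.74, product 0.2467; [2] prior 0.333333, lik 0.72, product 0.2400; [3] prior 0.333333, lik 0.79, product 0.2633.
Normalizing constant = 0.75000; the posterior for Coin 3 is its product over the sum, 0.2633/0.75000 = 0.351.

Posterior probability ≈ 0.351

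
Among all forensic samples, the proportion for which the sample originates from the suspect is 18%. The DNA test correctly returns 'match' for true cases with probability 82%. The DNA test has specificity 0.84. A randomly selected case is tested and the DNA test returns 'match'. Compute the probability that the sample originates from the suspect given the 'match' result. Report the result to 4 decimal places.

P(H | E) ≈ 0.5294

Let H be the event that the sample originates from the suspect. P(H) = 0.18, so P(¬H) = 0.82. With E the 'match' result, P(E|H) = 0.82 and P(E|¬H) = 0.16.
P(E) = 0.82·0.18 + 0.16·0.82 = 0.14760 + 0.13120 = 0.27880.
By Bayes' theorem, P(H|E) = 0.14760 / 0.27880 = 0.5294.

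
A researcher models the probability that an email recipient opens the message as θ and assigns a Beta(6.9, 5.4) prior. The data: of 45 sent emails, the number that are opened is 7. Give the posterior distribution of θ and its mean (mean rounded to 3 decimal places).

Observing 7 successes and 38 failures updates Beta(6.9, 5.4) by adding the success and failure counts to the two shape parameters: α = 6.9+7 = 13.9, β = 5.4+38 = 43.4.
E[θ | data] = 13.9/(13.9+43.4) = 0.243.

Posterior: Beta(13.9, 43.4); mean ≈ 0.243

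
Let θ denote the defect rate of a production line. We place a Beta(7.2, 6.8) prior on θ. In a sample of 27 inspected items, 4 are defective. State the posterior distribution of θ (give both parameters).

Observing 4 successes and 23 failures updates Beta(7.2, 6.8) by adding the success and failure counts to the two shape parameters: α = 7.2+4 = 11.2, β = 6.8+23 = 29.8.

Posterior: Beta(11.2, 29.8)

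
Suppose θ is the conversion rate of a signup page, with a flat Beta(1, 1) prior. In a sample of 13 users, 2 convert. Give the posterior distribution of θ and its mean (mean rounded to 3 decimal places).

Observing 2 successes and 11 failures updates Beta(1, 1) by adding the success and failure counts to the two shape parameters: α = 1+2 = 3, β = 1+11 = 12.
E[θ | data] = 3/(3+12) = 0.200.

Posterior: Beta(3, 12); mean ≈ 0.200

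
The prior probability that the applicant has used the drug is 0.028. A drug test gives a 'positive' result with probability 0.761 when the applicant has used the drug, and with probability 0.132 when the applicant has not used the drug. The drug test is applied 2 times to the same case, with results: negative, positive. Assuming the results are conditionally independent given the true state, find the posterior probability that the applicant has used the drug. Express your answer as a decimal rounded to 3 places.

Let H be the event that the applicant has used the drug; start with P(H) = 0.028. P('positive'|H) = 0.761, P('positive'|¬H) = 0.132.
Update on result 1 ('negative'): P(H) ← 0.239·0.0280 / (0.239·0.0280 + 0.868·0.9720) = 0.0066920/0.85039 = 0.0079.
Update on result 2 ('positive'): P(H) ← 0.761·0.0079 / (0.761·0.0079 + 0.132·0.9921) = 0.0059886/0.13695 = 0.0437.

Posterior P(H) ≈ 0.044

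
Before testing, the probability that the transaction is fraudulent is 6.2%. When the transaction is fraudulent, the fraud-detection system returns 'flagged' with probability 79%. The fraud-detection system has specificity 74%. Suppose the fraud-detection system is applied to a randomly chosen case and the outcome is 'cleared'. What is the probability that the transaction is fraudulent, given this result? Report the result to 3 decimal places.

Write H for 'the transaction is fraudulent'. Prior odds H:¬H = 0.062/0.938 = 0.066098. For the 'cleared' outcome, the likelihood ratio is 0.21/0.74 = 0.28378.
Posterior odds = 0.066098 × 0.28378 = 0.018758, so P(H|E) = 0.018758/(1+0.018758) = 0.018.

P(H | E) ≈ 0.018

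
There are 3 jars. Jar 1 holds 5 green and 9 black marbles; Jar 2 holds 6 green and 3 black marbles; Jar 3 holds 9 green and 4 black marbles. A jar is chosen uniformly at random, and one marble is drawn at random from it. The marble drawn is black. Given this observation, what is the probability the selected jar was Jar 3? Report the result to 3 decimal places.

Posterior probability ≈ 0.240

Tabulate prior·likelihood by source: [1] prior 0.333333, lik 0.6429, product 0.2143; [2] prior 0.333333, lik 0.3333, product 0.1111; [3] prior 0.333333, lik 0.3077, product 0.1026.
Normalizing constant = 0.42796; the posterior for Jar 3 is its product over the sum, 0.1026/0.42796 = 0.240.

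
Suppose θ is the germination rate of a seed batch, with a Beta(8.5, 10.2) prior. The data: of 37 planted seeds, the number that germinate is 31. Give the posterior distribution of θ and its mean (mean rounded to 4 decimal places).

Observing 31 successes and 6 failures updates Beta(8.5, 10.2) by adding the success and failure counts to the two shape parameters: α = 8.5+31 = 39.5, β = 10.2+6 = 16.2.
E[θ | data] = 39.5/(39.5+16.2) = 0.7092.

Posterior: Beta(39.5, 16.2); mean ≈ 0.7092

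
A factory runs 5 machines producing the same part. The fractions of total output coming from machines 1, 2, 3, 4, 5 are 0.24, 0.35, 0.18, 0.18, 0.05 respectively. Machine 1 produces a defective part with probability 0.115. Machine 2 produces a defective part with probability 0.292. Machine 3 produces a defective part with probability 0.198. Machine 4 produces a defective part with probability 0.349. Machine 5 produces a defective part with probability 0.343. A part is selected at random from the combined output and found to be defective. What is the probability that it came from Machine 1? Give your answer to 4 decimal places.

Posterior probability ≈ 0.1125

P(defective|M1) = 0.115; P(defective|M2) = 0.292; P(defective|M3) = 0.198; P(defective|M4) = 0.349; P(defective|M5) = 0.343.
Prior × likelihood for each source: 0.24·0.115=0.02760, 0.35·0.292=0.1022, 0.18·0.198=0.03564, 0.18·0.349=0.06282, 0.05·0.343=0.01715. Summing gives P(defective) = 0.24541.
P(Machine 1 | defective) = 0.02760 / 0.24541 = 0.1125.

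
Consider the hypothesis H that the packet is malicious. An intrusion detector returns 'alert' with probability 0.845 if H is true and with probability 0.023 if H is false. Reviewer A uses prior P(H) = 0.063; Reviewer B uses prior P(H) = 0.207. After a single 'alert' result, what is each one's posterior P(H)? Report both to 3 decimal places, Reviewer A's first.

Reviewer A: 0.712; Reviewer B: 0.906

The likelihood ratio for an 'alert' result is 0.845/0.023 = 36.739.
Reviewer A: prior odds 0.063/0.937 = 0.067236; posterior odds 2.4702; posterior probability 0.712.
Reviewer B: prior odds 0.207/0.793 = 0.26103; posterior odds 9.5902; posterior probability 0.906.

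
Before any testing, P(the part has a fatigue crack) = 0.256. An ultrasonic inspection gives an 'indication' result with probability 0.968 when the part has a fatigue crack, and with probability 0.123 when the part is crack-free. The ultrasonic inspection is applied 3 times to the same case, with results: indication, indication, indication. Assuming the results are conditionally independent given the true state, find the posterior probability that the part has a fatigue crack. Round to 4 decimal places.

Posterior P(H) ≈ 0.9941

Let H be the event that the part has a fatigue crack; start with P(H) = 0.256. P('indication'|H) = 0.968, P('indication'|¬H) = 0.123.
Update on result 1 ('indication'): P(H) ← 0.968·0.2560 / (0.968·0.2560 + 0.123·0.7440) = 0.24781/0.33932 = 0.7303.
Update on result 2 ('indication'): P(H) ← 0.968·0.7303 / (0.968·0.7303 + 0.123·0.2697) = 0.70694/0.74011 = 0.9552.
Update on result 3 ('indication'): P(H) ← 0.968·0.9552 / (0.968·0.9552 + 0.123·0.0448) = 0.92461/0.93013 = 0.9941.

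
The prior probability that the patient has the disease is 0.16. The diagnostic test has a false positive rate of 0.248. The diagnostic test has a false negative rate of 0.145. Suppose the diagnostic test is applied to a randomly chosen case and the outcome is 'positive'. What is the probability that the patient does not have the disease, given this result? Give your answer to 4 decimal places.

P(¬H | E) ≈ 0.6036

Write H for 'the patient has the disease'. Prior odds H:¬H = 0.16/0.84 = 0.19048. For the 'positive' outcome, the likelihood ratio is 0.855/0.248 = 3.4476.
Posterior odds = 0.19048 × 3.4476 = 0.65668, so P(H|E) = 0.65668/(1+0.65668) = 0.3964. Then P(¬H|E) = 1 − 0.3964 = 0.6036.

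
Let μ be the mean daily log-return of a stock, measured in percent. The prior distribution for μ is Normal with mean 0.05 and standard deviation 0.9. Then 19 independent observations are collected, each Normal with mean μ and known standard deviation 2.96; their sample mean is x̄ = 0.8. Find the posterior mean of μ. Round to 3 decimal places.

Posterior mean ≈ 0.528

Prior precision 1/τ₀² = 1/0.9² = 1.23457; data precision n/σ² = 19/2.96² = 2.16855.
Posterior precision = 1.23457 + 2.16855 = 3.40312.
Posterior mean = (1.23457·0.05 + 2.16855·0.8) / 3.40312 = 0.528.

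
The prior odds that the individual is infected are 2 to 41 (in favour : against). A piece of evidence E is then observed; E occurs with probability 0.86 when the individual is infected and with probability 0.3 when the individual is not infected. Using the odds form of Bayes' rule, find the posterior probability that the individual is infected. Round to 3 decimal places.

Posterior probability ≈ 0.123

Prior odds = 2/41 = 0.048780.
Likelihood ratio for E = 0.86/0.3 = 2.8667.
Posterior odds = prior odds × LR = 0.13984.
Posterior probability = odds/(1+odds) = 0.13984/1.1398 = 0.123.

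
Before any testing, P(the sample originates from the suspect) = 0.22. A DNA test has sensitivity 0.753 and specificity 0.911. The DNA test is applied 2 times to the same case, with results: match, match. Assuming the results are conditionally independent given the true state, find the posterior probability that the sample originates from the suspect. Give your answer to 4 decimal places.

Posterior P(H) ≈ 0.9528

Let H be the event that the sample originates from the suspect; start with P(H) = 0.22. P('match'|H) = 0.753, P('match'|¬H) = 0.089.
Update on result 1 ('match'): P(H) ← 0.753·0.2200 / (0.753·0.2200 + 0.089·0.7800) = 0.16566/0.23508 = 0.7047.
Update on result 2 ('match'): P(H) ← 0.753·0.7047 / (0.753·0.7047 + 0.089·0.2953) = 0.53064/0.55692 = 0.9528.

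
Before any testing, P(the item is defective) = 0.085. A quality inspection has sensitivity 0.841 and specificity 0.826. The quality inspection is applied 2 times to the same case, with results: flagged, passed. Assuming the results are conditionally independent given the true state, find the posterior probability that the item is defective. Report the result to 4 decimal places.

Let H be the event that the item is defective; start with P(H) = 0.085. P('flagged'|H) = 0.841, P('flagged'|¬H) = 0.174.
Update on result 1 ('flagged'): P(H) ← 0.841·0.0850 / (0.841·0.0850 + 0.174·0.9150) = 0.071485/0.23069 = 0.3099.
Update on result 2 ('passed'): P(H) ← 0.159·0.3099 / (0.159·0.3099 + 0.826·0.6901) = 0.049269/0.61932 = 0.0796.

Posterior P(H) ≈ 0.0796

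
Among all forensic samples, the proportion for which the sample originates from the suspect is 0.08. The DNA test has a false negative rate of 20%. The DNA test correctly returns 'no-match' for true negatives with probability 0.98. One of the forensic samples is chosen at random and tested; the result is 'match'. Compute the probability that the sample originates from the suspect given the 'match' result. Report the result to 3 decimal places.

Let H be the event that the sample originates from the suspect. P(H) = 0.08, so P(¬H) = 0.92. With E the 'match' result, P(E|H) = 0.8 and P(E|¬H) = 0.02.
P(E) = 0.8·0.08 + 0.02·0.92 = 0.064000 + 0.018400 = 0.082400.
By Bayes' theorem, P(H|E) = 0.064000 / 0.082400 = 0.777.

P(H | E) ≈ 0.777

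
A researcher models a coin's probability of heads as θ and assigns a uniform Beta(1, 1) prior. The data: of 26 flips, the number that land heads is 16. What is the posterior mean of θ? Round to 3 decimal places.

Posterior mean ≈ 0.607

Observing 16 successes and 10 failures updates Beta(1, 1) by adding the success and failure counts to the two shape parameters: α = 1+16 = 17, β = 1+10 = 11.
Posterior mean = α/(α+β) = 17/28 = 0.607.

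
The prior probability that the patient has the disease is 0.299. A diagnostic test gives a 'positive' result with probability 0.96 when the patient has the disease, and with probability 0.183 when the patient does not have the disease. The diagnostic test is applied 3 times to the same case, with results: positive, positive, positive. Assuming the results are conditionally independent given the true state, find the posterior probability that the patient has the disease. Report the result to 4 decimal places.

Posterior P(H) ≈ 0.9840

Let H be the event that the patient has the disease; start with P(H) = 0.299. P('positive'|H) = 0.96, P('positive'|¬H) = 0.183.
Update on result 1 ('positive'): P(H) ← 0.96·0.2990 / (0.96·0.2990 + 0.183·0.7010) = 0.28704/0.41532 = 0.6911.
Update on result 2 ('positive'): P(H) ← 0.96·0.6911 / (0.96·0.6911 + 0.183·0.3089) = 0.66348/0.72000 = 0.9215.
Update on result 3 ('positive'): P(H) ← 0.96·0.9215 / (0.96·0.9215 + 0.183·0.0785) = 0.88463/0.89900 = 0.9840.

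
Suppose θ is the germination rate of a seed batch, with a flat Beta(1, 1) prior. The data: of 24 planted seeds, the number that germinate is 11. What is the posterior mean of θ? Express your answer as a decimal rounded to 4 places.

Observing 11 successes and 13 failures updates Beta(1, 1) by adding the success and failure counts to the two shape parameters: α = 1+11 = 12, β = 1+13 = 14.
E[θ | data] = 12/(12+14) = 0.4615.

Posterior mean ≈ 0.4615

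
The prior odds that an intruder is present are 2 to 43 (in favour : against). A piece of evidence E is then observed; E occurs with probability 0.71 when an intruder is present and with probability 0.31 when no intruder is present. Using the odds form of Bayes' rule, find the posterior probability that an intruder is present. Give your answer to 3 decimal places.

Posterior probability ≈ 0.096

Prior odds = 2/43 = 0.046512.
Likelihood ratio for E = 0.71/0.31 = 2.2903.
Posterior odds = prior odds × LR = 0.10653.
Posterior probability = odds/(1+odds) = 0.10653/1.1065 = 0.096.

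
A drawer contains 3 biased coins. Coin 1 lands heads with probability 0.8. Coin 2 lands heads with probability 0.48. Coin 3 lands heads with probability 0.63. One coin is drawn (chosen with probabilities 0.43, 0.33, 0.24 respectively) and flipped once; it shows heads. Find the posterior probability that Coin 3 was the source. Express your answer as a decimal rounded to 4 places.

P(heads|C1) = 0.8; P(heads|C2) = 0.48; P(heads|C3) = 0.63.
Prior × likelihood for each source: 0.43·0.8=0.3440, 0.33·0.48=0.1584, 0.24·0.63=0.1512. Summing gives P(heads) = 0.65360.
P(Coin 3 | heads) = 0.1512 / 0.65360 = 0.2313.

Posterior probability ≈ 0.2313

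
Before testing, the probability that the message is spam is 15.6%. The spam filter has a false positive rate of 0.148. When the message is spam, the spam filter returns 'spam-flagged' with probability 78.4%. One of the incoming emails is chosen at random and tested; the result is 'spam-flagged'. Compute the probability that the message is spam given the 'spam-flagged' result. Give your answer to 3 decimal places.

Write H for 'the message is spam'. Prior odds H:¬H = 0.156/0.844 = 0.18483. For the 'spam-flagged' outcome, the likelihood ratio is 0.784/0.148 = 5.2973.
Posterior odds = 0.18483 × 5.2973 = 0.97912, so P(H|E) = 0.97912/(1+0.97912) = 0.495.

P(H | E) ≈ 0.495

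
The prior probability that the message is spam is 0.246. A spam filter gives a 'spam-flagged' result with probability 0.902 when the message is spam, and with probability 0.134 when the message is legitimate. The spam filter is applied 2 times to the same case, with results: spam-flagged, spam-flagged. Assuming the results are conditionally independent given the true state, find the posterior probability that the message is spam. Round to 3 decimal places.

Posterior P(H) ≈ 0.937

With H the event that the message is spam, the joint likelihood of the observed sequence is P(data|H) = 0.902·0.902 = 0.81360 and P(data|¬H) = 0.134·0.134 = 0.017956.
Bayes: P(H|data) = 0.246·0.81360 / (0.246·0.81360 + 0.754·0.017956) = 0.20015/0.21369 = 0.9366.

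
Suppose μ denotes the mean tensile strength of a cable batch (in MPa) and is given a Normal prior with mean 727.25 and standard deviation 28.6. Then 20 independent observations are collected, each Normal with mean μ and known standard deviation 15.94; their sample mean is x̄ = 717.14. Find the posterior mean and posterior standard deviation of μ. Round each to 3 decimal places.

Posterior mean ≈ 717.295; posterior SD ≈ 3.537

Prior precision 1/τ₀² = 1/28.6² = 0.00122255; data precision n/σ² = 20/15.94² = 0.0787142.
Posterior precision = 0.00122255 + 0.0787142 = 0.0799368, giving posterior SD = 1/√0.0799368 = 3.537.
Posterior mean = (0.00122255·727.25 + 0.0787142·717.14) / 0.0799368 = 717.295.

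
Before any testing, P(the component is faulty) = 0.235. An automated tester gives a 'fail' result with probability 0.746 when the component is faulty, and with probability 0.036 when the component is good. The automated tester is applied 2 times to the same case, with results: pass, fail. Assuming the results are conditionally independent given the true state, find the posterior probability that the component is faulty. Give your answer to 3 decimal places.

Posterior P(H) ≈ 0.626

Let H be the event that the component is faulty; start with P(H) = 0.235. P('fail'|H) = 0.746, P('fail'|¬H) = 0.036.
Update on result 1 ('pass'): P(H) ← 0.254·0.2350 / (0.254·0.2350 + 0.964·0.7650) = 0.059690/0.79715 = 0.0749.
Update on result 2 ('fail'): P(H) ← 0.746·0.0749 / (0.746·0.0749 + 0.036·0.9251) = 0.055860/0.089164 = 0.6265.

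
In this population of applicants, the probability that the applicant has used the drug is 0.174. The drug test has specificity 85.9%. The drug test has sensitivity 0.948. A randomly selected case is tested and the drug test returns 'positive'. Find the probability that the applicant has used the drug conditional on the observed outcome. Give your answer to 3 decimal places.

Let H be the event that the applicant has used the drug. P(H) = 0.174, so P(¬H) = 0.826. With E the 'positive' result, P(E|H) = 0.948 and P(E|¬H) = 0.141.
P(E) = 0.948·0.174 + 0.141·0.826 = 0.16495 + 0.11647 = 0.28142.
By Bayes' theorem, P(H|E) = 0.16495 / 0.28142 = 0.586.

P(H | E) ≈ 0.586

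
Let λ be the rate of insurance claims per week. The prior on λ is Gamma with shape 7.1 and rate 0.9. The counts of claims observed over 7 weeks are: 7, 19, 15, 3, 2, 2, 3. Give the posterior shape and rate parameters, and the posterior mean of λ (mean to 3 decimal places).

Posterior: Gamma(shape=58.1, rate=7.9); mean ≈ 7.354

The Poisson likelihood adds the total count to the shape and the number of exposure periods to the rate. Here ∑xᵢ = 51 and n = 7, so shape 7.1→58.1 and rate 0.9→7.9.
Posterior mean = shape/rate = 58.1/7.9 = 7.354.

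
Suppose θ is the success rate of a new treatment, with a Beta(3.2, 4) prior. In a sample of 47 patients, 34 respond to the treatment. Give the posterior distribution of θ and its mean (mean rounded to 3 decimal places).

Observing 34 successes and 13 failures updates Beta(3.2, 4) by adding the success and failure counts to the two shape parameters: α = 3.2+34 = 37.2, β = 4+13 = 17.
Posterior mean = α/(α+β) = 37.2/54.2 = 0.686.

Posterior: Beta(37.2, 17); mean ≈ 0.686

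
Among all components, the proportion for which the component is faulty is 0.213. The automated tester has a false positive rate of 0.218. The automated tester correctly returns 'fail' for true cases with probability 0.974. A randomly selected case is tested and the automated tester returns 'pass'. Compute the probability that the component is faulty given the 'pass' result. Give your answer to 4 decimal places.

Write H for 'the component is faulty'. Prior odds H:¬H = 0.213/0.787 = 0.27065. For the 'pass' outcome, the likelihood ratio is 0.026/0.782 = 0.033248.
Posterior odds = 0.27065 × 0.033248 = 0.0089985, so P(H|E) = 0.0089985/(1+0.0089985) = 0.0089.

P(H | E) ≈ 0.0089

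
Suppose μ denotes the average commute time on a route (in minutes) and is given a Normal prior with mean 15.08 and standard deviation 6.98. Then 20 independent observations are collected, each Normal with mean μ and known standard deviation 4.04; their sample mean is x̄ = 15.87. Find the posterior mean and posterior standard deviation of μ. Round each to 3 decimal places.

Posterior mean ≈ 15.857; posterior SD ≈ 0.896

With known σ, the Normal prior is conjugate. Weight on the data is w = (n/σ²)/(n/σ² + 1/τ₀²) = 1.22537/(1.22537+0.0205253) = 0.98353.
Posterior mean = w·x̄ + (1−w)·μ₀ = 0.98353·15.87 + 0.016474·15.08 = 15.857. Posterior variance = 1/(1.22537+0.0205253) = 0.802636, so SD = 0.896.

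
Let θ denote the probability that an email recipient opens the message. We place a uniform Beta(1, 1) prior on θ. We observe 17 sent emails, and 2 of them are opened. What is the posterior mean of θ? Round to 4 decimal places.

Posterior mean ≈ 0.1579

The binomial likelihood is conjugate to the Beta prior: with 2 successes and 15 failures, the posterior is Beta(1+2, 1+15) = Beta(3, 16).
Posterior mean = α/(α+β) = 3/19 = 0.1579.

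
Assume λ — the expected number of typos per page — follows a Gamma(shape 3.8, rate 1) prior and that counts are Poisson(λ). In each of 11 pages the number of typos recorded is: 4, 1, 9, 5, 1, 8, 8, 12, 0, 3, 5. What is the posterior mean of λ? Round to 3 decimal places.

The Poisson likelihood adds the total count to the shape and the number of exposure periods to the rate. Here ∑xᵢ = 56 and n = 11, so shape 3.8→59.8 and rate 1→12.
Posterior mean = shape/rate = 59.8/12 = 4.983.

Posterior mean ≈ 4.983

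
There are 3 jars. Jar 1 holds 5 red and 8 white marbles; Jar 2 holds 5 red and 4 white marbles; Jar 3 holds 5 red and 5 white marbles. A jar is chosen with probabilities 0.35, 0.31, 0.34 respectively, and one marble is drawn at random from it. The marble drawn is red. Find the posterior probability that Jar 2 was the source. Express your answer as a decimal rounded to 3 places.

Posterior probability ≈ 0.361

Tabulate prior·likelihood by source: [1] prior 0.35, lik 0.3846, product 0.1346; [2] prior 0.31, lik 0.5556, product 0.1722; [3] prior 0.34, lik 0.5, product 0.1700.
Normalizing constant = 0.47684; the posterior for Jar 2 is its product over the sum, 0.1722/0.47684 = 0.361.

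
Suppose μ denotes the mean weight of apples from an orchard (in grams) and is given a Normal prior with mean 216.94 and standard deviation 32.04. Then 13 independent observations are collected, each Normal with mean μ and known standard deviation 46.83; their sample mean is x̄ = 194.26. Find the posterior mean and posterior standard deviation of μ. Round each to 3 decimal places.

Posterior mean ≈ 197.461; posterior SD ≈ 12.037

With known σ, the Normal prior is conjugate. Weight on the data is w = (n/σ²)/(n/σ² + 1/τ₀²) = 0.00592782/(0.00592782+0.00097413) = 0.85886.
Posterior mean = w·x̄ + (1−w)·μ₀ = 0.85886·194.26 + 0.14114·216.94 = 197.461. Posterior variance = 1/(0.00592782+0.00097413) = 144.887, so SD = 12.037.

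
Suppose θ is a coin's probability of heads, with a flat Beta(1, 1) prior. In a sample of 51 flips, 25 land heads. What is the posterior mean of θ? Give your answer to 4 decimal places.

Posterior mean ≈ 0.4906

The binomial likelihood is conjugate to the Beta prior: with 25 successes and 26 failures, the posterior is Beta(1+25, 1+26) = Beta(26, 27).
E[θ | data] = 26/(26+27) = 0.4906.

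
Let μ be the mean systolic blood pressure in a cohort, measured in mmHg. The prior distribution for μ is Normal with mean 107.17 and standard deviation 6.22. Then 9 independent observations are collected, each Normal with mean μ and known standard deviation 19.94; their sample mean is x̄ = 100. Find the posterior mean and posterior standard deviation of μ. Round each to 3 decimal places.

Prior precision 1/τ₀² = 1/6.22² = 0.0258475; data precision n/σ² = 9/19.94² = 0.0226356.
Posterior precision = 0.0258475 + 0.0226356 = 0.0484832, giving posterior SD = 1/√0.0484832 = 4.542.
Posterior mean = (0.0258475·107.17 + 0.0226356·100) / 0.0484832 = 103.823.

Posterior mean ≈ 103.823; posterior SD ≈ 4.542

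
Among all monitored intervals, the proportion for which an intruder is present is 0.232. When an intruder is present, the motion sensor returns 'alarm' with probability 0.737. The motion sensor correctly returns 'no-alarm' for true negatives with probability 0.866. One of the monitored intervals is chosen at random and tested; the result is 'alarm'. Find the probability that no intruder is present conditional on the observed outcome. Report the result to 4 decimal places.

Write H for 'an intruder is present'. Prior odds H:¬H = 0.232/0.768 = 0.30208. For the 'alarm' outcome, the likelihood ratio is 0.737/0.134 = 5.5000.
Posterior odds = 0.30208 × 5.5000 = 1.6615, so P(H|E) = 1.6615/(1+1.6615) = 0.6243. Then P(¬H|E) = 1 − 0.6243 = 0.3757.

P(¬H | E) ≈ 0.3757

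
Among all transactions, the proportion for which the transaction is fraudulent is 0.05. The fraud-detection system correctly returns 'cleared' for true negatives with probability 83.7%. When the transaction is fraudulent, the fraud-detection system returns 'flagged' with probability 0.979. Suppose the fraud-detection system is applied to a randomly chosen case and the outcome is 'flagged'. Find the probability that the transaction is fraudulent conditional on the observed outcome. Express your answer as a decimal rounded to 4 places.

Let H be the event that the transaction is fraudulent. P(H) = 0.05, so P(¬H) = 0.95. With E the 'flagged' result, P(E|H) = 0.979 and P(E|¬H) = 0.163.
P(E) = 0.979·0.05 + 0.163·0.95 = 0.048950 + 0.15485 = 0.20380.
By Bayes' theorem, P(H|E) = 0.048950 / 0.20380 = 0.2402.

P(H | E) ≈ 0.2402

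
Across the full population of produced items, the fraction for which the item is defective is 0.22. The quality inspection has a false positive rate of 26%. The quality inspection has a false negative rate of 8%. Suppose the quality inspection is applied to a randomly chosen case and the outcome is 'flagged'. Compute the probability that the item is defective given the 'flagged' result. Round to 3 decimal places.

P(H | E) ≈ 0.500

Write H for 'the item is defective'. Prior odds H:¬H = 0.22/0.78 = 0.28205. For the 'flagged' outcome, the likelihood ratio is 0.92/0.26 = 3.5385.
Posterior odds = 0.28205 × 3.5385 = 0.99803, so P(H|E) = 0.99803/(1+0.99803) = 0.500.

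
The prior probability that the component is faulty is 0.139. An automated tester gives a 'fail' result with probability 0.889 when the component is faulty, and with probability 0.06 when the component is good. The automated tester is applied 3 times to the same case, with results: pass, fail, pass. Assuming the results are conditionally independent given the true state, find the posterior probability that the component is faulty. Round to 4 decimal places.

Posterior P(H) ≈ 0.0323

Let H be the event that the component is faulty; start with P(H) = 0.139. P('fail'|H) = 0.889, P('fail'|¬H) = 0.06.
Update on result 1 ('pass'): P(H) ← 0.111·0.1390 / (0.111·0.1390 + 0.94·0.8610) = 0.015429/0.82477 = 0.0187.
Update on result 2 ('fail'): P(H) ← 0.889·0.0187 / (0.889·0.0187 + 0.06·0.9813) = 0.016631/0.075508 = 0.2202.
Update on result 3 ('pass'): P(H) ← 0.111·0.2202 / (0.111·0.2202 + 0.94·0.7798) = 0.024448/0.75741 = 0.0323.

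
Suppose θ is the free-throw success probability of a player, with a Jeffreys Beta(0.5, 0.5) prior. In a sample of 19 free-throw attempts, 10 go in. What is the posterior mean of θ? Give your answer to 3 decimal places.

Posterior mean ≈ 0.525

Observing 10 successes and 9 failures updates Beta(0.5, 0.5) by adding the success and failure counts to the two shape parameters: α = 0.5+10 = 10.5, β = 0.5+9 = 9.5.
Posterior mean = α/(α+β) = 10.5/20 = 0.525.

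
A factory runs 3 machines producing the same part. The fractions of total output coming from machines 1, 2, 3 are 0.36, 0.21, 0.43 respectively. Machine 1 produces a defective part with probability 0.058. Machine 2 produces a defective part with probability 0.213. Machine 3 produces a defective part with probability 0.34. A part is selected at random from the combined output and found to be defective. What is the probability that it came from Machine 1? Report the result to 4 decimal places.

P(defective|M1) = 0.058; P(defective|M2) = 0.213; P(defective|M3) = 0.34.
Prior × likelihood for each source: 0.36·0.058=0.02088, 0.21·0.213=0.04473, 0.43·0.34=0.1462. Summing gives P(defective) = 0.21181.
P(Machine 1 | defective) = 0.02088 / 0.21181 = 0.0986.

Posterior probability ≈ 0.0986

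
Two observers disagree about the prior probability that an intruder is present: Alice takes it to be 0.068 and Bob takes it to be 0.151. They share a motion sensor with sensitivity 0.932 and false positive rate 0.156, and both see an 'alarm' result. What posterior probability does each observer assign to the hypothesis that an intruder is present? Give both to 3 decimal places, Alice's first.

P('+'|H) = 0.932, P('+'|¬H) = 0.156.
Alice: numerator 0.932·0.068 = 0.063376; evidence = 0.063376+0.156·0.932 = 0.20877; posterior = 0.304.
Bob: numerator 0.932·0.151 = 0.14073; evidence = 0.14073+0.156·0.849 = 0.27318; posterior = 0.515.

Alice: 0.304; Bob: 0.515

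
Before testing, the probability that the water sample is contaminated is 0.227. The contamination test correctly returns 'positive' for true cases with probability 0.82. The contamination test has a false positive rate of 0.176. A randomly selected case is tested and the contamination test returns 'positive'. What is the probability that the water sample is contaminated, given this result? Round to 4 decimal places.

P(H | E) ≈ 0.5777

Write H for 'the water sample is contaminated'. Prior odds H:¬H = 0.227/0.773 = 0.29366. For the 'positive' outcome, the likelihood ratio is 0.82/0.176 = 4.6591.
Posterior odds = 0.29366 × 4.6591 = 1.3682, so P(H|E) = 1.3682/(1+1.3682) = 0.5777.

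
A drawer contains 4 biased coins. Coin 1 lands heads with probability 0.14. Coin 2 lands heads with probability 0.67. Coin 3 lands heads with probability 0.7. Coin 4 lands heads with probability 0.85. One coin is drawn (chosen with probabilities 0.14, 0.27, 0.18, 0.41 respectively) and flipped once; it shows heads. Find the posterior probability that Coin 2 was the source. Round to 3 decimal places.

Tabulate prior·likelihood by source: [1] prior 0.14, lik 0.14, product 0.01960; [2] prior 0.27, lik 0.67, product 0.1809; [3] prior 0.18, lik 0.7, product 0.1260; [4] prior 0.41, lik 0.85, product 0.3485.
Normalizing constant = 0.67500; the posterior for Coin 2 is its product over the sum, 0.1809/0.67500 = 0.268.

Posterior probability ≈ 0.268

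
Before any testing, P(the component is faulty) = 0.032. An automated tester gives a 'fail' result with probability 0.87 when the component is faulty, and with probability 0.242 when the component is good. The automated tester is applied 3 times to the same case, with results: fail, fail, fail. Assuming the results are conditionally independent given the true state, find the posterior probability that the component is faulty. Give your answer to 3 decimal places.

Posterior P(H) ≈ 0.606

Let H be the event that the component is faulty; start with P(H) = 0.032. P('fail'|H) = 0.87, P('fail'|¬H) = 0.242.
Update on result 1 ('fail'): P(H) ← 0.87·0.0320 / (0.87·0.0320 + 0.242·0.9680) = 0.027840/0.26210 = 0.1062.
Update on result 2 ('fail'): P(H) ← 0.87·0.1062 / (0.87·0.1062 + 0.242·0.8938) = 0.092412/0.30871 = 0.2994.
Update on result 3 ('fail'): P(H) ← 0.87·0.2994 / (0.87·0.2994 + 0.242·0.7006) = 0.26044/0.42999 = 0.6057.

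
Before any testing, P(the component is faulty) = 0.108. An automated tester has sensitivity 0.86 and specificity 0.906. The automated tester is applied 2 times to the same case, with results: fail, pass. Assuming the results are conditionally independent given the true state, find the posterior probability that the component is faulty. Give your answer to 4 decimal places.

Posterior P(H) ≈ 0.1462

Let H be the event that the component is faulty; start with P(H) = 0.108. P('fail'|H) = 0.86, P('fail'|¬H) = 0.094.
Update on result 1 ('fail'): P(H) ← 0.86·0.1080 / (0.86·0.1080 + 0.094·0.8920) = 0.092880/0.17673 = 0.5256.
Update on result 2 ('pass'): P(H) ← 0.14·0.5256 / (0.14·0.5256 + 0.906·0.4744) = 0.073577/0.50343 = 0.1462.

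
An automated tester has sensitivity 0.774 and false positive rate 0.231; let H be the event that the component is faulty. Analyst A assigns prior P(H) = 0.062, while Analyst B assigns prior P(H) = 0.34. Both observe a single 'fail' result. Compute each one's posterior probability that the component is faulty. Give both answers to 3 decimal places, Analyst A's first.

The likelihood ratio for a 'fail' result is 0.774/0.231 = 3.3506.
Analyst A: prior odds 0.062/0.938 = 0.066098; posterior odds 0.22147; posterior probability 0.181.
Analyst B: prior odds 0.34/0.66 = 0.51515; posterior odds 1.7261; posterior probability 0.633.

Analyst A: 0.181; Analyst B: 0.633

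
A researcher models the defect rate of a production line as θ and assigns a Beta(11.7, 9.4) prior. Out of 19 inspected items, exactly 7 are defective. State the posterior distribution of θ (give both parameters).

Posterior: Beta(18.7, 21.4)

The binomial likelihood is conjugate to the Beta prior: with 7 successes and 12 failures, the posterior is Beta(11.7+7, 9.4+12) = Beta(18.7, 21.4).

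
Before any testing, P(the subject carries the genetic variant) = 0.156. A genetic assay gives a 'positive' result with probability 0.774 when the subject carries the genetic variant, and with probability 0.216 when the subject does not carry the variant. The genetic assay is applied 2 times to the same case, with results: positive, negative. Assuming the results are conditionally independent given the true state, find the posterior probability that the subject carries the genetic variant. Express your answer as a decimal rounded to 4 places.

Posterior P(H) ≈ 0.1603

With H the event that the subject carries the genetic variant, the joint likelihood of the observed sequence is P(data|H) = 0.774·0.226 = 0.17492 and P(data|¬H) = 0.216·0.784 = 0.16934.
Bayes: P(H|data) = 0.156·0.17492 / (0.156·0.17492 + 0.844·0.16934) = 0.027288/0.17021 = 0.1603.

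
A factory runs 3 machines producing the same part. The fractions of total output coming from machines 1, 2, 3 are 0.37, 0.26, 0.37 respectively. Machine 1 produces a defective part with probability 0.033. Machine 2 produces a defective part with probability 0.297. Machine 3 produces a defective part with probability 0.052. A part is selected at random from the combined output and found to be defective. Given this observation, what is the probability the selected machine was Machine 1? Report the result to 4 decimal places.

Tabulate prior·likelihood by source: [1] prior 0.37, lik 0.033, product 0.01221; [2] prior 0.26, lik 0.297, product 0.07722; [3] prior 0.37, lik 0.052, product 0.01924.
Normalizing constant = 0.10867; the posterior for Machine 1 is its product over the sum, 0.01221/0.10867 = 0.1124.

Posterior probability ≈ 0.1124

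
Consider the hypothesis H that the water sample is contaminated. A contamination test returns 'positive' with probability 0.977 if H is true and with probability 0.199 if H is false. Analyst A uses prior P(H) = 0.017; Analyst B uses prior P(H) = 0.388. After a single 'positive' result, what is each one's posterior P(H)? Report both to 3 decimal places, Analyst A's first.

P('+'|H) = 0.977, P('+'|¬H) = 0.199.
Analyst A: numerator 0.977·0.017 = 0.016609; evidence = 0.016609+0.199·0.983 = 0.21223; posterior = 0.078.
Analyst B: numerator 0.977·0.388 = 0.37908; evidence = 0.37908+0.199·0.612 = 0.50086; posterior = 0.757.

Analyst A: 0.078; Analyst B: 0.757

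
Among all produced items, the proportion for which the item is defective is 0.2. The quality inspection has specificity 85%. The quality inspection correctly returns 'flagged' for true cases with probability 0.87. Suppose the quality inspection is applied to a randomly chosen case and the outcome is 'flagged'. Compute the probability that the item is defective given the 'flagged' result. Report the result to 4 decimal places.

P(H | E) ≈ 0.5918

Write H for 'the item is defective'. Prior odds H:¬H = 0.2/0.8 = 0.25000. For the 'flagged' outcome, the likelihood ratio is 0.87/0.15 = 5.8000.
Posterior odds = 0.25000 × 5.8000 = 1.4500, so P(H|E) = 1.4500/(1+1.4500) = 0.5918.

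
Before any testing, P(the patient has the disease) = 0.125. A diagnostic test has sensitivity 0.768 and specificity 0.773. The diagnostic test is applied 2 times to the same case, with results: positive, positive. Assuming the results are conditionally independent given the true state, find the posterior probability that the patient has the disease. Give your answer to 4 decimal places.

With H the event that the patient has the disease, the joint likelihood of the observed sequence is P(data|H) = 0.768·0.768 = 0.58982 and P(data|¬H) = 0.227·0.227 = 0.051529.
Bayes: P(H|data) = 0.125·0.58982 / (0.125·0.58982 + 0.875·0.051529) = 0.073728/0.11882 = 0.6205.

Posterior P(H) ≈ 0.6205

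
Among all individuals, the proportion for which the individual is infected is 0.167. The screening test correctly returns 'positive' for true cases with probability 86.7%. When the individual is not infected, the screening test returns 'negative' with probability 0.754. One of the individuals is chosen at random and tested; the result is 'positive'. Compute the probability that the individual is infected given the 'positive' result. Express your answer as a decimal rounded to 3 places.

Write H for 'the individual is infected'. Prior odds H:¬H = 0.167/0.833 = 0.20048. For the 'positive' outcome, the likelihood ratio is 0.867/0.246 = 3.5244.
Posterior odds = 0.20048 × 3.5244 = 0.70657, so P(H|E) = 0.70657/(1+0.70657) = 0.414.

P(H | E) ≈ 0.414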